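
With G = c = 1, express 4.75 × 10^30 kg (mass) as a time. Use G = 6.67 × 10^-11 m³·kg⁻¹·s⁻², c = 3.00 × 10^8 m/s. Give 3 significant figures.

Mass → time via G/c³.
4.75 × 10^30 kg × (G/c³) = 1.17 × 10^-5 s

1.17 × 10^-5 s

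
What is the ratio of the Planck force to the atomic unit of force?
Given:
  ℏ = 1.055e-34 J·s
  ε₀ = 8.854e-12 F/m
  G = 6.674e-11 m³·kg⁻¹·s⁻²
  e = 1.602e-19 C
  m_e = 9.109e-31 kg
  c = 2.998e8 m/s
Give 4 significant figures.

Planck force: F_P = c⁴/G = 1.210e44 N
atomic unit of force: F_au = E_h/a₀ = m_e²e⁶/((4πε₀)³ℏ⁴) = 8.220e-8 N
ratio = 1.210e44 / 8.220e-8 = 1.473e51

1.473e51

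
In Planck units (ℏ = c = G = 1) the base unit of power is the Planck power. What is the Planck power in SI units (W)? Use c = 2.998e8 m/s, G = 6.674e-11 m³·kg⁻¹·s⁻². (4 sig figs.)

3.629e52 W

P_P = c⁵/G
  = 2.422e42 / 6.674e-11
  = 3.629e52 W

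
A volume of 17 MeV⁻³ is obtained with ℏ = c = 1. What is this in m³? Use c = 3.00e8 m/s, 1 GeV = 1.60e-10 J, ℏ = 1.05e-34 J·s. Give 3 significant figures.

Volume is [L]³ = [E]⁻³·(ℏc)³.
1 GeV⁻³ → (ℏc)³ × (1 GeV in J)⁻³ = 7.63e-48 m³.
Convert the energy scale: 17 MeV⁻³ = 1.70e10 GeV⁻³.
Result: 1.70e10 × 7.63e-48 = 1.30e-37 m³.

1.30e-37 m³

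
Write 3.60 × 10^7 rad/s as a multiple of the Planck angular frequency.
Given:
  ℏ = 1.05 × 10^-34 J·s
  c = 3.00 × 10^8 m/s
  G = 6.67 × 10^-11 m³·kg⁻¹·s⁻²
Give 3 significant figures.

1.93 × 10^-36

Planck angular frequency: ω_P = √(c⁵/(ℏG)) = 1.86 × 10^43 rad/s.
3.60 × 10^7 / 1.86 × 10^43 = 1.93 × 10^-36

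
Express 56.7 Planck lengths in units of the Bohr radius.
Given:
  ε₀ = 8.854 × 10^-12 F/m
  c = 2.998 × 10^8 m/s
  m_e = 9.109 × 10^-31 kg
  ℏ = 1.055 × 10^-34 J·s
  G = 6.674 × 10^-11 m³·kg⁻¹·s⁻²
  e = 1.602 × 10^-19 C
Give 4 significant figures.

1.730 × 10^-23

Planck length: ℓ_P = √(ℏG/c³) = 1.616 × 10^-35 m
Bohr radius: a₀ = 4πε₀ℏ²/(m_e e²) = 5.297 × 10^-11 m
56.7 × 1.616 × 10^-35 / 5.297 × 10^-11 = 1.730 × 10^-23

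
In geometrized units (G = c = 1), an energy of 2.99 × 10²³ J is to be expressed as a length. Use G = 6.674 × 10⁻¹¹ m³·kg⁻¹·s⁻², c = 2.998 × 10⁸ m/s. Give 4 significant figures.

2.470 × 10⁻²¹ m

Energy → length via G/c⁴.
2.99 × 10²³ J × (G/c⁴) = 2.470 × 10⁻²¹ m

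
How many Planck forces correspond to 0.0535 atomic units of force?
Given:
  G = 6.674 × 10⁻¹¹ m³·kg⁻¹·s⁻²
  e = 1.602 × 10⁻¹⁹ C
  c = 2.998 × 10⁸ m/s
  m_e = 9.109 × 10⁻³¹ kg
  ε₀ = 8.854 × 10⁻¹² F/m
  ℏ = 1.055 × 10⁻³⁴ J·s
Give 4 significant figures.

3.633 × 10⁻⁵³

atomic unit of force: F_au = E_h/a₀ = m_e²e⁶/((4πε₀)³ℏ⁴) = 8.220 × 10⁻⁸ N
Planck force: F_P = c⁴/G = 1.210 × 10⁴⁴ N
0.0535 × 8.220 × 10⁻⁸ / 1.210 × 10⁴⁴ = 3.633 × 10⁻⁵³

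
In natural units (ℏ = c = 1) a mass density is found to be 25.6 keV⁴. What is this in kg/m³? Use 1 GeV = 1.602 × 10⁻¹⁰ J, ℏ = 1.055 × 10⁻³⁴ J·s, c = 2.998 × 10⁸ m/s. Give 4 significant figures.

Mass density is [E]/(c²[L]³) = [E]⁴/(ℏ³c⁵).
1 GeV⁴ → 1/(ℏ³c⁵) × (1 GeV in J)⁴ = 2.316 × 10²⁰ kg/m³.
Convert the energy scale: 25.6 keV⁴ = 2.56 × 10⁻²³ GeV⁴.
Result: 2.56 × 10⁻²³ × 2.316 × 10²⁰ = 5.929 × 10⁻³ kg/m³.

5.929 × 10⁻³ kg/m³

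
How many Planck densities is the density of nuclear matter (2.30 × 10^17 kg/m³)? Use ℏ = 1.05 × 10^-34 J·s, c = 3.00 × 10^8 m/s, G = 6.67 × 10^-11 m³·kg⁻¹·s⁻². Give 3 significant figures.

Planck density: ρ_P = c⁵/(ℏG²) = 5.20 × 10^96 kg/m³.
2.30 × 10^17 / 5.20 × 10^96 = 4.42 × 10^-80

4.42 × 10^-80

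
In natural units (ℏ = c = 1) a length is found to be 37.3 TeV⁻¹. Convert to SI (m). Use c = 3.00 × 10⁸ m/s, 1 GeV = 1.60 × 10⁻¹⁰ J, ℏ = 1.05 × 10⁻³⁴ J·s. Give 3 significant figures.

A length is [E]⁻¹ in ℏ=c=1; restore one factor of ℏc.
1 GeV⁻¹ → ℏc × (1 GeV in J)⁻¹ = 1.97 × 10⁻¹⁶ m.
Convert the energy scale: 37.3 TeV⁻¹ = 0.0373 GeV⁻¹.
Result: 0.0373 × 1.97 × 10⁻¹⁶ = 7.34 × 10⁻¹⁸ m.

7.34 × 10⁻¹⁸ m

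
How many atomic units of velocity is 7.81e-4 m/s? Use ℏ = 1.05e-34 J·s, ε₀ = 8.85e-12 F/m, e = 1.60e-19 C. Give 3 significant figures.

3.56e-10

atomic unit of velocity: v_au = e²/(4πε₀ℏ) = 2.19e6 m/s.
7.81e-4 / 2.19e6 = 3.56e-10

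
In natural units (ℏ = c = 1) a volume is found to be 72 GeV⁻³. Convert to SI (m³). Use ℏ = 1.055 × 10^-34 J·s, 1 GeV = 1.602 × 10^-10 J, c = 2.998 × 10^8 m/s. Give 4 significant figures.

5.541 × 10^-46 m³

Volume is [L]³ = [E]⁻³·(ℏc)³.
1 GeV⁻³ → (ℏc)³ × (1 GeV in J)⁻³ = 7.696 × 10^-48 m³.
Result: 72 × 7.696 × 10^-48 = 5.541 × 10^-46 m³.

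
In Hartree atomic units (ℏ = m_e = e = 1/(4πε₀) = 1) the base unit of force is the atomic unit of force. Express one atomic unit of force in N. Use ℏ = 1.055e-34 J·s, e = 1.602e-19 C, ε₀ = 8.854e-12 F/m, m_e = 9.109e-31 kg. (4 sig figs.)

F_au = E_h/a₀ = m_e²e⁶/((4πε₀)³ℏ⁴)
E_h = 4.354e-18 J
a₀ = 5.297e-11 m
E_h/a₀ = 8.220e-8 N

8.220e-8 N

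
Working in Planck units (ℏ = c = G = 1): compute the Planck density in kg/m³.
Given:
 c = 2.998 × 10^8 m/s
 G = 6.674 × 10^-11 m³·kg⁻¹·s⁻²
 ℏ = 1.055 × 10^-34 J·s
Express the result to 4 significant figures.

From ℏ = c = G = 1 the density scale is ρ_P = c⁵/(ℏG²).
  = 2.422 × 10^42 / 4.699 × 10^-55
  = 5.154 × 10^96 kg/m³

5.154 × 10^96 kg/m³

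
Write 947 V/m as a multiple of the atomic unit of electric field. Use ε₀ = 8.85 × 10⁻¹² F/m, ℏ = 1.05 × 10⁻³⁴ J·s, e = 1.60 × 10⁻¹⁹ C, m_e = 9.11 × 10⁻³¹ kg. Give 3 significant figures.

atomic unit of electric field: E_au = E_h/(e a₀) = m_e²e⁵/((4πε₀)³ℏ⁴) = 5.20 × 10¹¹ V/m.
947 / 5.20 × 10¹¹ = 1.82 × 10⁻⁹

1.82 × 10⁻⁹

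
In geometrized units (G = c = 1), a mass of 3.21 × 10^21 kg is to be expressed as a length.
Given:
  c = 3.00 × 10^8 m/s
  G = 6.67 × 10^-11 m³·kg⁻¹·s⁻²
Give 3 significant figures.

In G = c = 1 units mass has dimensions of length; the conversion factor is G/c².
3.21 × 10^21 kg × (G/c²) = 2.38 × 10^-6 m

2.38 × 10^-6 m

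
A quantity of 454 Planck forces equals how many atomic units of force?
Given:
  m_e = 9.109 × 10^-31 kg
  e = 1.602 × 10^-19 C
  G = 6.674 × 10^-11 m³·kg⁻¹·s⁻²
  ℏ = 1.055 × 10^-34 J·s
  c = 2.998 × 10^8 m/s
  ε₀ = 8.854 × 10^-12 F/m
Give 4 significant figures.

6.686 × 10^53

Planck force: F_P = c⁴/G = 1.210 × 10^44 N
atomic unit of force: F_au = E_h/a₀ = m_e²e⁶/((4πε₀)³ℏ⁴) = 8.220 × 10^-8 N
454 × 1.210 × 10^44 / 8.220 × 10^-8 = 6.686 × 10^53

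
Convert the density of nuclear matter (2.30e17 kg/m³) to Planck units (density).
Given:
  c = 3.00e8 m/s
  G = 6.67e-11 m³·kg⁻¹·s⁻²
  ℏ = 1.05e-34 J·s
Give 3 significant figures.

4.42e-80

Planck density: ρ_P = c⁵/(ℏG²) = 5.20e96 kg/m³.
2.30e17 / 5.20e96 = 4.42e-80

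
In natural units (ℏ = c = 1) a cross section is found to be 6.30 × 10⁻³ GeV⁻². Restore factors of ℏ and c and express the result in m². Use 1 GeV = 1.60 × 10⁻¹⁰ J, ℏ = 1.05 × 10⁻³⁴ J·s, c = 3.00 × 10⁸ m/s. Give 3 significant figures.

Area is [L]² = [E]⁻²·(ℏc)²; restore (ℏc)².
1 GeV⁻² → (ℏc)² × (1 GeV in J)⁻² = 3.88 × 10⁻³² m².
Result: 6.30 × 10⁻³ × 3.88 × 10⁻³² = 2.44 × 10⁻³⁴ m².

2.44 × 10⁻³⁴ m²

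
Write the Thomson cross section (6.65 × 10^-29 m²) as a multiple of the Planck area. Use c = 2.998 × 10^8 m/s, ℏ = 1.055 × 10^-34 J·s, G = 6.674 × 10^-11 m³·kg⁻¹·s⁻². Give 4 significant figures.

Planck area: A_P = ℏG/c³ = 2.613 × 10^-70 m².
6.65 × 10^-29 / 2.613 × 10^-70 = 2.545 × 10^41

2.545 × 10^41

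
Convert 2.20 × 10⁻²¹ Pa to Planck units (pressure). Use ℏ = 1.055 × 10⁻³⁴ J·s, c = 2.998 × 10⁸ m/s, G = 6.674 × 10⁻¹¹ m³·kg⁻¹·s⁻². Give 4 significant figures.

4.749 × 10⁻¹³⁵

Planck pressure: p_P = c⁷/(ℏG²) = 4.632 × 10¹¹³ Pa.
2.20 × 10⁻²¹ / 4.632 × 10¹¹³ = 4.749 × 10⁻¹³⁵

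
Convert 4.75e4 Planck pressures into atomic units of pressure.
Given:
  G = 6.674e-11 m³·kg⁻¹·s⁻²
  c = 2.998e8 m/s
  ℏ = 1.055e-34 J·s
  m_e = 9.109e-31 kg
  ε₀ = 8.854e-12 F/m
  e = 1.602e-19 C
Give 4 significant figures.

Planck pressure: p_P = c⁷/(ℏG²) = 4.632e113 Pa
atomic unit of pressure: P_au = E_h/a₀³ = m_e⁴e¹⁰/((4πε₀)⁵ℏ⁸) = 2.929e13 Pa
4.75e4 × 4.632e113 / 2.929e13 = 7.512e104

7.512e104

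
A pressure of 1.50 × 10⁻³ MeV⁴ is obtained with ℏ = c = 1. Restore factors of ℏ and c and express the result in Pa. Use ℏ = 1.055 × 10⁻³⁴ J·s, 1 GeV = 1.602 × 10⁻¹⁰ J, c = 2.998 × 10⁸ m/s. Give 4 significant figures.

3.122 × 10²² Pa

Pressure is [E]/[L]³ = [E]⁴/(ℏc)³.
1 GeV⁴ → 1/(ℏc)³ × (1 GeV in J)⁴ = 2.082 × 10³⁷ Pa.
Convert the energy scale: 1.50 × 10⁻³ MeV⁴ = 1.50 × 10⁻¹⁵ GeV⁴.
Result: 1.50 × 10⁻¹⁵ × 2.082 × 10³⁷ = 3.122 × 10²² Pa.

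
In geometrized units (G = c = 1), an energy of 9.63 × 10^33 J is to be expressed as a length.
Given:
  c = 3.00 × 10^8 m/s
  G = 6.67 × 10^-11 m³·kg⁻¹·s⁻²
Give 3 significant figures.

Energy → length via G/c⁴.
9.63 × 10^33 J × (G/c⁴) = 7.93 × 10^-11 m

7.93 × 10^-11 m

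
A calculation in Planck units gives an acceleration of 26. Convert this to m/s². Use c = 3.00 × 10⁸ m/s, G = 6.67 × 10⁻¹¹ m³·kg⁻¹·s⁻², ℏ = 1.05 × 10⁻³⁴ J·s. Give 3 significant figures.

One Planck acceleration: a_P = √(c⁷/(ℏG)) = 5.59 × 10⁵¹ m/s².
26 × 5.59 × 10⁵¹ m/s² = 1.45 × 10⁵³ m/s²

1.45 × 10⁵³ m/s²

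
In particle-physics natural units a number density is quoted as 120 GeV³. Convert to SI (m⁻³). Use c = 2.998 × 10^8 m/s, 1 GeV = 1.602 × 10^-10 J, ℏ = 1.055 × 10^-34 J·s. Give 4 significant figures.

Number density is [L]⁻³ = [E]³/(ℏc)³.
1 GeV³ → 1/(ℏc)³ × (1 GeV in J)³ = 1.299 × 10^47 m⁻³.
Result: 120 × 1.299 × 10^47 = 1.559 × 10^49 m⁻³.

1.559 × 10^49 m⁻³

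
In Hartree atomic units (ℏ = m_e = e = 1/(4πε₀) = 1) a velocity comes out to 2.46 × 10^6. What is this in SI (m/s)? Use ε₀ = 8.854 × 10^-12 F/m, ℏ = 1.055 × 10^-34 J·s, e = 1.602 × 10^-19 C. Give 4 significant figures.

One atomic unit of velocity: v_au = e²/(4πε₀ℏ) = 2.186 × 10^6 m/s.
2.46 × 10^6 × 2.186 × 10^6 m/s = 5.378 × 10^12 m/s

5.378 × 10^12 m/s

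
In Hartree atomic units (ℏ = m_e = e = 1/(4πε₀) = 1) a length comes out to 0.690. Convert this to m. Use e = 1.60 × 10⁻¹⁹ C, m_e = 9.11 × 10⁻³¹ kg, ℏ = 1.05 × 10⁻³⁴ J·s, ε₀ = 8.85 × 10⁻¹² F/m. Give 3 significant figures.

3.63 × 10⁻¹¹ m

One Bohr radius: a₀ = 4πε₀ℏ²/(m_e e²) = 5.26 × 10⁻¹¹ m.
0.690 × 5.26 × 10⁻¹¹ m = 3.63 × 10⁻¹¹ m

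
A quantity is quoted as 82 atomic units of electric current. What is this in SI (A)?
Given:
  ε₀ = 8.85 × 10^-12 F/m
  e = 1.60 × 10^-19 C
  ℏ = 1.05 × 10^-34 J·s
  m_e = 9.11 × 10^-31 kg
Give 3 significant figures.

One atomic unit of electric current: I_au = e E_h/ℏ = m_e e⁵/((4πε₀)²ℏ³) = 6.67 × 10^-3 A.
82 × 6.67 × 10^-3 A = 0.547 A

0.547 A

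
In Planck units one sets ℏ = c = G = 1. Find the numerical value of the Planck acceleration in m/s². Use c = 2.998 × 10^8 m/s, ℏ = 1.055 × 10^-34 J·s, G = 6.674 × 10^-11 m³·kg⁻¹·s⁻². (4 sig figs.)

a_P = √(c⁷/(ℏG))
  = √(3.092 × 10^103)
  = 5.560 × 10^51 m/s²

5.560 × 10^51 m/s²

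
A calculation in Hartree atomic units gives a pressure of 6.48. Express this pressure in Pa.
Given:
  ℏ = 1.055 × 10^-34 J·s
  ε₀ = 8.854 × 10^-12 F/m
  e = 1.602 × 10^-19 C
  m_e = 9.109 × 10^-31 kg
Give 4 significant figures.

1.898 × 10^14 Pa

One atomic unit of pressure: P_au = E_h/a₀³ = m_e⁴e¹⁰/((4πε₀)⁵ℏ⁸) = 2.929 × 10^13 Pa.
6.48 × 2.929 × 10^13 Pa = 1.898 × 10^14 Pa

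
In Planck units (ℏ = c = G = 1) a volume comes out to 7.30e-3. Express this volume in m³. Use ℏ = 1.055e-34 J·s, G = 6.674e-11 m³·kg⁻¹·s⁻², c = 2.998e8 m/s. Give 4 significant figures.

One Planck volume: V_P = (ℏG/c³)^(3/2) = 4.224e-105 m³.
7.30e-3 × 4.224e-105 m³ = 3.083e-107 m³

3.083e-107 m³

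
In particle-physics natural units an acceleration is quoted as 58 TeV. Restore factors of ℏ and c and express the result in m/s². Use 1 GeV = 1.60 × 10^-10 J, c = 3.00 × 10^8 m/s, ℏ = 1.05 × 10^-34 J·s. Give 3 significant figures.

2.65 × 10^37 m/s²

Acceleration is [L]/[T]² = c·[E]/ℏ.
1 GeV → c/ℏ × (1 GeV in J) = 4.57 × 10^32 m/s².
Convert the energy scale: 58 TeV = 5.80 × 10^4 GeV.
Result: 5.80 × 10^4 × 4.57 × 10^32 = 2.65 × 10^37 m/s².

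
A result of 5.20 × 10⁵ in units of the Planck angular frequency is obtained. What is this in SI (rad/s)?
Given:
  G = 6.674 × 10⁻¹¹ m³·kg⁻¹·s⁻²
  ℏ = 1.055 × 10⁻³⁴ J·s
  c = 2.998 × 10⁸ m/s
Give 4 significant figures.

One Planck angular frequency: ω_P = √(c⁵/(ℏG)) = 1.855 × 10⁴³ rad/s.
5.20 × 10⁵ × 1.855 × 10⁴³ rad/s = 9.644 × 10⁴⁸ rad/s

9.644 × 10⁴⁸ rad/s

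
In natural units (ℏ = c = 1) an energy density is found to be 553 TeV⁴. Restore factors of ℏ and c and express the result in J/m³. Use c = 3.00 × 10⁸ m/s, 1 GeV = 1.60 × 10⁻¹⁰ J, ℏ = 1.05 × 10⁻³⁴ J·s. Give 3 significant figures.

1.16 × 10⁵² J/m³

[E]/[L]³ = [E]⁴/(ℏc)³; restore (ℏc)⁻³.
1 GeV⁴ → 1/(ℏc)³ × (1 GeV in J)⁴ = 2.10 × 10³⁷ J/m³.
Convert the energy scale: 553 TeV⁴ = 5.53 × 10¹⁴ GeV⁴.
Result: 5.53 × 10¹⁴ × 2.10 × 10³⁷ = 1.16 × 10⁵² J/m³.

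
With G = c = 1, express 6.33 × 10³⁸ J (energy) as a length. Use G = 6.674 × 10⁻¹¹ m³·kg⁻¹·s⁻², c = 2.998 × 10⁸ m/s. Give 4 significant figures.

5.230 × 10⁻⁶ m

Energy → length via G/c⁴.
6.33 × 10³⁸ J × (G/c⁴) = 5.230 × 10⁻⁶ m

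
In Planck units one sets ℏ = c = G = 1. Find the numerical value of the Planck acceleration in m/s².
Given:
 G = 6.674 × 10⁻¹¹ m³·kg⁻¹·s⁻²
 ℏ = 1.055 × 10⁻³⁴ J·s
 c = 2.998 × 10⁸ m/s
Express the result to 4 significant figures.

5.560 × 10⁵¹ m/s²

a_P = √(c⁷/(ℏG))
  = √(3.092 × 10¹⁰³)
  = 5.560 × 10⁵¹ m/s²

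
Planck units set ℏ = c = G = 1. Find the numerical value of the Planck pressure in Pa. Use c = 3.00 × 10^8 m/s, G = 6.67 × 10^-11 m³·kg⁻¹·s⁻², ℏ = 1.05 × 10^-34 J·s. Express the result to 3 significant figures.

4.68 × 10^113 Pa

From ℏ = c = G = 1 the pressure scale is p_P = c⁷/(ℏG²).
  = 2.19 × 10^59 / 4.67 × 10^-55
  = 4.68 × 10^113 Pa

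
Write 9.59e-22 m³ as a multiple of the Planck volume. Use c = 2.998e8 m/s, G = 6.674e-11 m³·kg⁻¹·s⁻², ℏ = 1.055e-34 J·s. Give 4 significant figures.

Planck volume: V_P = (ℏG/c³)^(3/2) = 4.224e-105 m³.
9.59e-22 / 4.224e-105 = 2.270e83

2.270e83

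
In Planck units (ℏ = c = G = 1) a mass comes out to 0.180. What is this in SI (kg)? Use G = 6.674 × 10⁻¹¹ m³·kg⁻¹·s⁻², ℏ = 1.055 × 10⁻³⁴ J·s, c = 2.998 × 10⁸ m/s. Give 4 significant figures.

3.919 × 10⁻⁹ kg

One Planck mass: m_P = √(ℏc/G) = 2.177 × 10⁻⁸ kg.
0.180 × 2.177 × 10⁻⁸ kg = 3.919 × 10⁻⁹ kg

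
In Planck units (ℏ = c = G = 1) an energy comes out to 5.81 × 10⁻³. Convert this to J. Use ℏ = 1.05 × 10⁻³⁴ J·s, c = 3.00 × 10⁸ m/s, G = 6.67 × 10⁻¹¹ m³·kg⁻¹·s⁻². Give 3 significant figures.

1.14 × 10⁷ J

One Planck energy: E_P = √(ℏc⁵/G) = 1.96 × 10⁹ J.
5.81 × 10⁻³ × 1.96 × 10⁹ J = 1.14 × 10⁷ J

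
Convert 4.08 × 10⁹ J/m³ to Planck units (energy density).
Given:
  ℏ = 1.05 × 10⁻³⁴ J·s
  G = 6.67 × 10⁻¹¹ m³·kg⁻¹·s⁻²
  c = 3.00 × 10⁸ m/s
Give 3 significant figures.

Planck energy density: u_P = c⁷/(ℏG²) = 4.68 × 10¹¹³ J/m³.
4.08 × 10⁹ / 4.68 × 10¹¹³ = 8.71 × 10⁻¹⁰⁵

8.71 × 10⁻¹⁰⁵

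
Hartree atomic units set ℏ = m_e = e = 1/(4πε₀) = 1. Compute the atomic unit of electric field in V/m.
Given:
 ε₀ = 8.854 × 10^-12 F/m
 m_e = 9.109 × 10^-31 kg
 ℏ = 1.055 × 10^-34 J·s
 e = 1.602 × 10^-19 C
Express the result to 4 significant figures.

5.131 × 10^11 V/m

Dimensional analysis gives E_au = E_h/(e a₀) = m_e²e⁵/((4πε₀)³ℏ⁴).
E_h = 4.354 × 10^-18 J
a₀ = 5.297 × 10^-11 m
E_h/(e·a₀) = 5.131 × 10^11 V/m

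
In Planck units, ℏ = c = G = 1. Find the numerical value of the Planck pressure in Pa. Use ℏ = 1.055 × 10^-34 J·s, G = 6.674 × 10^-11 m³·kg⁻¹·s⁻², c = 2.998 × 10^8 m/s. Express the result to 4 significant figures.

4.632 × 10^113 Pa

From ℏ = c = G = 1 the pressure scale is p_P = c⁷/(ℏG²).
  = 2.177 × 10^59 / 4.699 × 10^-55
  = 4.632 × 10^113 Pa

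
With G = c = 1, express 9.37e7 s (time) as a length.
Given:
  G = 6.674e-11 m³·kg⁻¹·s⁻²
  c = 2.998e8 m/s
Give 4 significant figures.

Time → length via c.
9.37e7 s × (c) = 2.809e16 m

2.809e16 m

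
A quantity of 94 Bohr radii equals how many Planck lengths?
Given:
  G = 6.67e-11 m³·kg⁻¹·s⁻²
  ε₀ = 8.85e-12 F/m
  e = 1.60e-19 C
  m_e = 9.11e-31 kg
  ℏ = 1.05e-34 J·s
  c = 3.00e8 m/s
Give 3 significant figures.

3.07e26

Bohr radius: a₀ = 4πε₀ℏ²/(m_e e²) = 5.26e-11 m
Planck length: ℓ_P = √(ℏG/c³) = 1.61e-35 m
94 × 5.26e-11 / 1.61e-35 = 3.07e26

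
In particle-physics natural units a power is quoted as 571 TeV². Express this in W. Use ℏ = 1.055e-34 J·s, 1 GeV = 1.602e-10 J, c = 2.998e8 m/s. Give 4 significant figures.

Power is [E]/[T] = [E]²/ℏ.
1 GeV² → 1/ℏ × (1 GeV in J)² = 2.433e14 W.
Convert the energy scale: 571 TeV² = 5.71e8 GeV².
Result: 5.71e8 × 2.433e14 = 1.389e23 W.

1.389e23 W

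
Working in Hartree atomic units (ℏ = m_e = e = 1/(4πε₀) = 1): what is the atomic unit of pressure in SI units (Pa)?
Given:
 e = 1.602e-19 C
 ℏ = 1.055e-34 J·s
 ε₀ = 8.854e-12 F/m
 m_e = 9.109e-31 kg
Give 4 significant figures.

Dimensional analysis gives P_au = E_h/a₀³ = m_e⁴e¹⁰/((4πε₀)⁵ℏ⁸).
E_h = 4.354e-18 J
a₀ = 5.297e-11 m
E_h/a₀³ = 2.929e13 Pa

2.929e13 Pa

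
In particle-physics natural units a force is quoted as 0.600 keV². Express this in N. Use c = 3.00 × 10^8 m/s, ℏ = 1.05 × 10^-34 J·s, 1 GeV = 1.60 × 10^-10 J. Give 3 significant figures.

Force is [E]/[L] = [E]²/(ℏc); restore (ℏc)⁻¹.
1 GeV² → 1/(ℏc) × (1 GeV in J)² = 8.13 × 10^5 N.
Convert the energy scale: 0.600 keV² = 6.00 × 10^-13 GeV².
Result: 6.00 × 10^-13 × 8.13 × 10^5 = 4.88 × 10^-7 N.

4.88 × 10^-7 N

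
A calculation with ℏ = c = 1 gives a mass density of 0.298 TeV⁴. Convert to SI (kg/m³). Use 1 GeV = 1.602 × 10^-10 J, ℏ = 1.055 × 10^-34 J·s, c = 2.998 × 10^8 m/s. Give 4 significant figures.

Mass density is [E]/(c²[L]³) = [E]⁴/(ℏ³c⁵).
1 GeV⁴ → 1/(ℏ³c⁵) × (1 GeV in J)⁴ = 2.316 × 10^20 kg/m³.
Convert the energy scale: 0.298 TeV⁴ = 2.98 × 10^11 GeV⁴.
Result: 2.98 × 10^11 × 2.316 × 10^20 = 6.902 × 10^31 kg/m³.

6.902 × 10^31 kg/m³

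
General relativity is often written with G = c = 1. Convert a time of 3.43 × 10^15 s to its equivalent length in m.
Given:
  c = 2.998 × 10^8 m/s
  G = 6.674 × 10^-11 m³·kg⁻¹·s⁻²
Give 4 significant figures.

Time → length via c.
3.43 × 10^15 s × (c) = 1.028 × 10^24 m

1.028 × 10^24 m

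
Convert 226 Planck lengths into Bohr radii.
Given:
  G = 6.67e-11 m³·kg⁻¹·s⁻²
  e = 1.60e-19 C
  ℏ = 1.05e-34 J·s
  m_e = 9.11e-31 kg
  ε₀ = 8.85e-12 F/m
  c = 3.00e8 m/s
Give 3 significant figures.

6.92e-23

Planck length: ℓ_P = √(ℏG/c³) = 1.61e-35 m
Bohr radius: a₀ = 4πε₀ℏ²/(m_e e²) = 5.26e-11 m
226 × 1.61e-35 / 5.26e-11 = 6.92e-23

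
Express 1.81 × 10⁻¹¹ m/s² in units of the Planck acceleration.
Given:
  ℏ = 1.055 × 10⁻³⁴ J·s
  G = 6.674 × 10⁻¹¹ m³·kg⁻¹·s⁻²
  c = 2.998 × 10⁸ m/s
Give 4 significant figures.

Planck acceleration: a_P = √(c⁷/(ℏG)) = 5.560 × 10⁵¹ m/s².
1.81 × 10⁻¹¹ / 5.560 × 10⁵¹ = 3.255 × 10⁻⁶³

3.255 × 10⁻⁶³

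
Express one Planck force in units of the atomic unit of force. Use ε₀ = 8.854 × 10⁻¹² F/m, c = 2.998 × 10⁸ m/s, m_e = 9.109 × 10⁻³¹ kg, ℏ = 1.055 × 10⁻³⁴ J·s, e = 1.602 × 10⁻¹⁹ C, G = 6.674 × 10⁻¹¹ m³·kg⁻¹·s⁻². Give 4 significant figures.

Planck force: F_P = c⁴/G = 1.210 × 10⁴⁴ N
atomic unit of force: F_au = E_h/a₀ = m_e²e⁶/((4πε₀)³ℏ⁴) = 8.220 × 10⁻⁸ N
ratio = 1.210 × 10⁴⁴ / 8.220 × 10⁻⁸ = 1.473 × 10⁵¹

1.473 × 10⁵¹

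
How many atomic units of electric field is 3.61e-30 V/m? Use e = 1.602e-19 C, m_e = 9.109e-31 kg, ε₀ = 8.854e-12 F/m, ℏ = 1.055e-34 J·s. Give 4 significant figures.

atomic unit of electric field: E_au = E_h/(e a₀) = m_e²e⁵/((4πε₀)³ℏ⁴) = 5.131e11 V/m.
3.61e-30 / 5.131e11 = 7.036e-42

7.036e-42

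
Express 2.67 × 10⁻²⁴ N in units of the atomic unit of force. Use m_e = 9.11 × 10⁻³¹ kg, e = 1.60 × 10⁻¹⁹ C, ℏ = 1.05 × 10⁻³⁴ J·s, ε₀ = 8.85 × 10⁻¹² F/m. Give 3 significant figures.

3.21 × 10⁻¹⁷

atomic unit of force: F_au = E_h/a₀ = m_e²e⁶/((4πε₀)³ℏ⁴) = 8.33 × 10⁻⁸ N.
2.67 × 10⁻²⁴ / 8.33 × 10⁻⁸ = 3.21 × 10⁻¹⁷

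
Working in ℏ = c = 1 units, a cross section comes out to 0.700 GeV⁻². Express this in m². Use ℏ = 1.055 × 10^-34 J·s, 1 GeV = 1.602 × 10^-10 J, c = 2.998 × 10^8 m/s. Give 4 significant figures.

Area is [L]² = [E]⁻²·(ℏc)²; restore (ℏc)².
1 GeV⁻² → (ℏc)² × (1 GeV in J)⁻² = 3.898 × 10^-32 m².
Result: 0.700 × 3.898 × 10^-32 = 2.729 × 10^-32 m².

2.729 × 10^-32 m²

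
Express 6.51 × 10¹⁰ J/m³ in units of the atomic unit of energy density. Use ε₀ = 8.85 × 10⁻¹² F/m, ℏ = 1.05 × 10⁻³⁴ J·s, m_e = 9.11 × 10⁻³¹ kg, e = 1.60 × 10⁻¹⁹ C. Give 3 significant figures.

2.16 × 10⁻³

atomic unit of energy density: u_au = E_h/a₀³ = m_e⁴e¹⁰/((4πε₀)⁵ℏ⁸) = 3.01 × 10¹³ J/m³.
6.51 × 10¹⁰ / 3.01 × 10¹³ = 2.16 × 10⁻³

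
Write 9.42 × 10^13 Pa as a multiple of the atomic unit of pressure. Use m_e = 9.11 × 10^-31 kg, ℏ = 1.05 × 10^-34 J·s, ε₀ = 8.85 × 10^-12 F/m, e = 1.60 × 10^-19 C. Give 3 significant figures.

3.13

atomic unit of pressure: P_au = E_h/a₀³ = m_e⁴e¹⁰/((4πε₀)⁵ℏ⁸) = 3.01 × 10^13 Pa.
9.42 × 10^13 / 3.01 × 10^13 = 3.13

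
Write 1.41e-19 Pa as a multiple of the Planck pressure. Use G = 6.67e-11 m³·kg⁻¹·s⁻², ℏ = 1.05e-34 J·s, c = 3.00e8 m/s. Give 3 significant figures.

Planck pressure: p_P = c⁷/(ℏG²) = 4.68e113 Pa.
1.41e-19 / 4.68e113 = 3.01e-133

3.01e-133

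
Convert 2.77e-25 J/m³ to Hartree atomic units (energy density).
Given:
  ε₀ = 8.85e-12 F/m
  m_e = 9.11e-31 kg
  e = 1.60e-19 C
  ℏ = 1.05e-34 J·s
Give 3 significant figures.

9.19e-39

atomic unit of energy density: u_au = E_h/a₀³ = m_e⁴e¹⁰/((4πε₀)⁵ℏ⁸) = 3.01e13 J/m³.
2.77e-25 / 3.01e13 = 9.19e-39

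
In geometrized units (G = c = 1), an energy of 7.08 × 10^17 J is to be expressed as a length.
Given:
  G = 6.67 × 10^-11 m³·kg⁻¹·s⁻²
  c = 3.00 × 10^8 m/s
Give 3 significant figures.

Energy → length via G/c⁴.
7.08 × 10^17 J × (G/c⁴) = 5.83 × 10^-27 m

5.83 × 10^-27 m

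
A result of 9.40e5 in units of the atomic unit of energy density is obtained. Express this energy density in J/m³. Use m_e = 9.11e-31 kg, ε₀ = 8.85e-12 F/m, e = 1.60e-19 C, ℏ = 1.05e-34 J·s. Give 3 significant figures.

2.83e19 J/m³

One atomic unit of energy density: u_au = E_h/a₀³ = m_e⁴e¹⁰/((4πε₀)⁵ℏ⁸) = 3.01e13 J/m³.
9.40e5 × 3.01e13 J/m³ = 2.83e19 J/m³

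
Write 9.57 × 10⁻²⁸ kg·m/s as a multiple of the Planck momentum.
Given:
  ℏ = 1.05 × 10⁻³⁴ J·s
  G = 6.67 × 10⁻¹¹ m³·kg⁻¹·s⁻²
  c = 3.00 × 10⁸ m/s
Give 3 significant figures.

1.47 × 10⁻²⁸

Planck momentum: p_P = √(ℏc³/G) = 6.52 kg·m/s.
9.57 × 10⁻²⁸ / 6.52 = 1.47 × 10⁻²⁸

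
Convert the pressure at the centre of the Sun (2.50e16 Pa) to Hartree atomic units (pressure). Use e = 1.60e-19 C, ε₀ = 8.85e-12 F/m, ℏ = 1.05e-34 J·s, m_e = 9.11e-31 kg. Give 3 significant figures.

atomic unit of pressure: P_au = E_h/a₀³ = m_e⁴e¹⁰/((4πε₀)⁵ℏ⁸) = 3.01e13 Pa.
2.50e16 / 3.01e13 = 830

830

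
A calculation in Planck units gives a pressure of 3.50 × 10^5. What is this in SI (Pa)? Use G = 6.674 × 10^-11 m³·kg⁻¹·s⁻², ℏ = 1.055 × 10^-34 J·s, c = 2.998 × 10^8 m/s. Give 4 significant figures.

One Planck pressure: p_P = c⁷/(ℏG²) = 4.632 × 10^113 Pa.
3.50 × 10^5 × 4.632 × 10^113 Pa = 1.621 × 10^119 Pa

1.621 × 10^119 Pa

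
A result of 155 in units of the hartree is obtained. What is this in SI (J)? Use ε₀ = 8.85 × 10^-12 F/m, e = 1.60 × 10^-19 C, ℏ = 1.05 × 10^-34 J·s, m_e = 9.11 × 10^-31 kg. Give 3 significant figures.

One hartree: E_h = m_e e⁴/(4πε₀ℏ)² = 4.38 × 10^-18 J.
155 × 4.38 × 10^-18 J = 6.79 × 10^-16 J

6.79 × 10^-16 J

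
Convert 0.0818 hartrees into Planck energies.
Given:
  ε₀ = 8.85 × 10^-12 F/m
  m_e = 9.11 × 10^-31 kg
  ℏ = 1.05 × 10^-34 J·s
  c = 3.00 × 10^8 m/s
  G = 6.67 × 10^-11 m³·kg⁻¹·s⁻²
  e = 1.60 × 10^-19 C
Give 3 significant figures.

hartree: E_h = m_e e⁴/(4πε₀ℏ)² = 4.38 × 10^-18 J
Planck energy: E_P = √(ℏc⁵/G) = 1.96 × 10^9 J
0.0818 × 4.38 × 10^-18 / 1.96 × 10^9 = 1.83 × 10^-28

1.83 × 10^-28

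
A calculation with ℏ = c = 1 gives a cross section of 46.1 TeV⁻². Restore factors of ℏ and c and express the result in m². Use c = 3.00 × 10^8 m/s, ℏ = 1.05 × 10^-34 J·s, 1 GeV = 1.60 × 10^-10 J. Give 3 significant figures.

Area is [L]² = [E]⁻²·(ℏc)²; restore (ℏc)².
1 GeV⁻² → (ℏc)² × (1 GeV in J)⁻² = 3.88 × 10^-32 m².
Convert the energy scale: 46.1 TeV⁻² = 4.61 × 10^-5 GeV⁻².
Result: 4.61 × 10^-5 × 3.88 × 10^-32 = 1.79 × 10^-36 m².

1.79 × 10^-36 m²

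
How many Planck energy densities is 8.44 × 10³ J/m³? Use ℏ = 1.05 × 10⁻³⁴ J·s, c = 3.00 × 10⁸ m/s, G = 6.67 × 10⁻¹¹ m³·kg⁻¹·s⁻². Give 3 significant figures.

1.80 × 10⁻¹¹⁰

Planck energy density: u_P = c⁷/(ℏG²) = 4.68 × 10¹¹³ J/m³.
8.44 × 10³ / 4.68 × 10¹¹³ = 1.80 × 10⁻¹¹⁰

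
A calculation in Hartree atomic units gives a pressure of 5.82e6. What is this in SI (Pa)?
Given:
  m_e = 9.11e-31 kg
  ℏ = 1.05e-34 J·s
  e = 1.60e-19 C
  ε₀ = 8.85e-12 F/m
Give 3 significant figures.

1.75e20 Pa

One atomic unit of pressure: P_au = E_h/a₀³ = m_e⁴e¹⁰/((4πε₀)⁵ℏ⁸) = 3.01e13 Pa.
5.82e6 × 3.01e13 Pa = 1.75e20 Pa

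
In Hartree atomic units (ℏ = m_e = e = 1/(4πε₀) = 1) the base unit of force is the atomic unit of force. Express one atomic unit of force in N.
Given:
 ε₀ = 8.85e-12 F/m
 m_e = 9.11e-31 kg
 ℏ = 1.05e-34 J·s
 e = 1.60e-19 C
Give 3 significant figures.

8.33e-8 N

F_au = E_h/a₀ = m_e²e⁶/((4πε₀)³ℏ⁴)
E_h = 4.38e-18 J
a₀ = 5.26e-11 m
E_h/a₀ = 8.33e-8 N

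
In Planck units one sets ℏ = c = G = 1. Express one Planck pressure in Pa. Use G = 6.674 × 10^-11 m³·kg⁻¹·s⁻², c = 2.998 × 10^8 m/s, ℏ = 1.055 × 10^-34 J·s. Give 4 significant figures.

p_P = c⁷/(ℏG²)
  = 2.177 × 10^59 / 4.699 × 10^-55
  = 4.632 × 10^113 Pa

4.632 × 10^113 Pa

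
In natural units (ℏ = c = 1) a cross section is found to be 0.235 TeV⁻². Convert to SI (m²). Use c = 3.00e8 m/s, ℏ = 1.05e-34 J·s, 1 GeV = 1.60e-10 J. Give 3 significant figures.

9.11e-39 m²

Area is [L]² = [E]⁻²·(ℏc)²; restore (ℏc)².
1 GeV⁻² → (ℏc)² × (1 GeV in J)⁻² = 3.88e-32 m².
Convert the energy scale: 0.235 TeV⁻² = 2.35e-7 GeV⁻².
Result: 2.35e-7 × 3.88e-32 = 9.11e-39 m².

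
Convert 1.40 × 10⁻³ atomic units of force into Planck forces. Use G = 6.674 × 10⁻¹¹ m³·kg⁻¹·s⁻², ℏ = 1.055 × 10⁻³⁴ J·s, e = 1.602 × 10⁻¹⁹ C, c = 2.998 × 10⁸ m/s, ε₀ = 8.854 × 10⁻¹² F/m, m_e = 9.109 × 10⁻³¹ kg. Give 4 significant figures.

atomic unit of force: F_au = E_h/a₀ = m_e²e⁶/((4πε₀)³ℏ⁴) = 8.220 × 10⁻⁸ N
Planck force: F_P = c⁴/G = 1.210 × 10⁴⁴ N
1.40 × 10⁻³ × 8.220 × 10⁻⁸ / 1.210 × 10⁴⁴ = 9.507 × 10⁻⁵⁵

9.507 × 10⁻⁵⁵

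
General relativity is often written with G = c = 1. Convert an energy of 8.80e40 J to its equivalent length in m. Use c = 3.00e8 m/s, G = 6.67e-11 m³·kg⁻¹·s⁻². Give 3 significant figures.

Energy → length via G/c⁴.
8.80e40 J × (G/c⁴) = 7.25e-4 m

7.25e-4 m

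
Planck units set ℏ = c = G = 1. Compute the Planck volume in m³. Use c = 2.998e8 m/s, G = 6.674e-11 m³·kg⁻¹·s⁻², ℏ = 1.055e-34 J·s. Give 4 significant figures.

From ℏ = c = G = 1 the volume scale is V_P = (ℏG/c³)^(3/2).
  = √(1.784e-209)
  = 4.224e-105 m³

4.224e-105 m³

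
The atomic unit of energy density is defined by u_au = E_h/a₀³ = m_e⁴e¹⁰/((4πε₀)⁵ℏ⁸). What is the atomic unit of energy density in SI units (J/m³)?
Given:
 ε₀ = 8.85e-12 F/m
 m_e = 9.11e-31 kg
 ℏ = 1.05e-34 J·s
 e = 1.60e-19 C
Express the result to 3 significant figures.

u_au = E_h/a₀³ = m_e⁴e¹⁰/((4πε₀)⁵ℏ⁸)
E_h = 4.38e-18 J
a₀ = 5.26e-11 m
E_h/a₀³ = 3.01e13 J/m³

3.01e13 J/m³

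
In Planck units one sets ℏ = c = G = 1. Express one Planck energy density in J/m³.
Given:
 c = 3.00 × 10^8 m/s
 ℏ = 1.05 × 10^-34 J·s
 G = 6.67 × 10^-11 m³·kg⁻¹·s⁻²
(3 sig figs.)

u_P = c⁷/(ℏG²)
  = 2.19 × 10^59 / 4.67 × 10^-55
  = 4.68 × 10^113 J/m³

4.68 × 10^113 J/m³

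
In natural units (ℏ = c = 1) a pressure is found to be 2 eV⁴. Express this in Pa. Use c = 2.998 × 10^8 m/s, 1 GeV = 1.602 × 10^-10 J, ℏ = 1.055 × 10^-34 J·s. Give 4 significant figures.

Pressure is [E]/[L]³ = [E]⁴/(ℏc)³.
1 GeV⁴ → 1/(ℏc)³ × (1 GeV in J)⁴ = 2.082 × 10^37 Pa.
Convert the energy scale: 2 eV⁴ = 2.00 × 10^-36 GeV⁴.
Result: 2.00 × 10^-36 × 2.082 × 10^37 = 41.63 Pa.

41.63 Pa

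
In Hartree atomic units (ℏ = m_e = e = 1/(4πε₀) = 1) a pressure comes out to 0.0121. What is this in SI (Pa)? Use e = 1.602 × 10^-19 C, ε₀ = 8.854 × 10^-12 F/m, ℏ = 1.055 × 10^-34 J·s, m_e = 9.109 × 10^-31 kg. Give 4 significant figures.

One atomic unit of pressure: P_au = E_h/a₀³ = m_e⁴e¹⁰/((4πε₀)⁵ℏ⁸) = 2.929 × 10^13 Pa.
0.0121 × 2.929 × 10^13 Pa = 3.544 × 10^11 Pa

3.544 × 10^11 Pa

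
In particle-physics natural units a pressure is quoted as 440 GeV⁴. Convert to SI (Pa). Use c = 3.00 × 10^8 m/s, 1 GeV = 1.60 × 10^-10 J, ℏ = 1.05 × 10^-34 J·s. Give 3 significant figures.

9.23 × 10^39 Pa

Pressure is [E]/[L]³ = [E]⁴/(ℏc)³.
1 GeV⁴ → 1/(ℏc)³ × (1 GeV in J)⁴ = 2.10 × 10^37 Pa.
Result: 440 × 2.10 × 10^37 = 9.23 × 10^39 Pa.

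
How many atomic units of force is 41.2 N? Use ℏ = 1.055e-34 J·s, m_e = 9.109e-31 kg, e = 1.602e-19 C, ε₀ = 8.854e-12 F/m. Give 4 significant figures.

5.012e8

atomic unit of force: F_au = E_h/a₀ = m_e²e⁶/((4πε₀)³ℏ⁴) = 8.220e-8 N.
41.2 / 8.220e-8 = 5.012e8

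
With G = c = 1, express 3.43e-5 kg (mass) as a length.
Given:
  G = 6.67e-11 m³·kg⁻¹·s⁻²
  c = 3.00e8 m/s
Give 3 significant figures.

In G = c = 1 units mass has dimensions of length; the conversion factor is G/c².
3.43e-5 kg × (G/c²) = 2.54e-32 m

2.54e-32 m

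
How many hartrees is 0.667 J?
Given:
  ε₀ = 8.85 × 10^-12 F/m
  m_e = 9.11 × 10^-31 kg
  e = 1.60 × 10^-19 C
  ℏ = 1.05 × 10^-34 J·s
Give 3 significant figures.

hartree: E_h = m_e e⁴/(4πε₀ℏ)² = 4.38 × 10^-18 J.
0.667 / 4.38 × 10^-18 = 1.52 × 10^17

1.52 × 10^17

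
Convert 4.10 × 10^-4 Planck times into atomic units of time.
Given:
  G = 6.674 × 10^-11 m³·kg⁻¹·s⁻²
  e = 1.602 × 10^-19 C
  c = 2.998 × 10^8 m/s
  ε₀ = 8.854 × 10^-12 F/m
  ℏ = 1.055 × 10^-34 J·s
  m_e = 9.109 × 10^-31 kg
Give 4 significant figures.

9.124 × 10^-31

Planck time: t_P = √(ℏG/c⁵) = 5.392 × 10^-44 s
atomic unit of time: τ_au = (4πε₀)²ℏ³/(m_e e⁴) = 2.423 × 10^-17 s
4.10 × 10^-4 × 5.392 × 10^-44 / 2.423 × 10^-17 = 9.124 × 10^-31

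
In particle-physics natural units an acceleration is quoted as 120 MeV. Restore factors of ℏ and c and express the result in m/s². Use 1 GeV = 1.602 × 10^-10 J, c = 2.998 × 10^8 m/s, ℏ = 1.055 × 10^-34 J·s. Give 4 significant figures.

Acceleration is [L]/[T]² = c·[E]/ℏ.
1 GeV → c/ℏ × (1 GeV in J) = 4.552 × 10^32 m/s².
Convert the energy scale: 120 MeV = 0.120 GeV.
Result: 0.120 × 4.552 × 10^32 = 5.463 × 10^31 m/s².

5.463 × 10^31 m/s²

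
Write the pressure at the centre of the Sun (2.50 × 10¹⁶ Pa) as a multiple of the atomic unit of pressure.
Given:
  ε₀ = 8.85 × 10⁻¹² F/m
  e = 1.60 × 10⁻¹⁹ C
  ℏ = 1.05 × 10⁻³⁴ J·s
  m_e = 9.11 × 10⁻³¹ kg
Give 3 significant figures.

atomic unit of pressure: P_au = E_h/a₀³ = m_e⁴e¹⁰/((4πε₀)⁵ℏ⁸) = 3.01 × 10¹³ Pa.
2.50 × 10¹⁶ / 3.01 × 10¹³ = 830

830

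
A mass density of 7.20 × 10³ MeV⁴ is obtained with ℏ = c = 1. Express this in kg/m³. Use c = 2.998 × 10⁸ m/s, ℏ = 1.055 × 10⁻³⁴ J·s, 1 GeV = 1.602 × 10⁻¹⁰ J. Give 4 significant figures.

Mass density is [E]/(c²[L]³) = [E]⁴/(ℏ³c⁵).
1 GeV⁴ → 1/(ℏ³c⁵) × (1 GeV in J)⁴ = 2.316 × 10²⁰ kg/m³.
Convert the energy scale: 7.20 × 10³ MeV⁴ = 7.20 × 10⁻⁹ GeV⁴.
Result: 7.20 × 10⁻⁹ × 2.316 × 10²⁰ = 1.668 × 10¹² kg/m³.

1.668 × 10¹² kg/m³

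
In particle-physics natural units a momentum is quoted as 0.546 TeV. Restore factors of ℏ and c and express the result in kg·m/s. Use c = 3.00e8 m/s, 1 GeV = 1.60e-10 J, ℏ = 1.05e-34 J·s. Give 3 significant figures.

2.91e-16 kg·m/s

Momentum is [E]/c; divide by c.
1 GeV → 1/c × (1 GeV in J) = 5.33e-19 kg·m/s.
Convert the energy scale: 0.546 TeV = 546 GeV.
Result: 546 × 5.33e-19 = 2.91e-16 kg·m/s.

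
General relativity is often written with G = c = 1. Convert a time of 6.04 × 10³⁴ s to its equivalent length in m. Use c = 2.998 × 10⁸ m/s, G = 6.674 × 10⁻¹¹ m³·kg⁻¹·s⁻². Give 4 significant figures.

1.811 × 10⁴³ m

Time → length via c.
6.04 × 10³⁴ s × (c) = 1.811 × 10⁴³ m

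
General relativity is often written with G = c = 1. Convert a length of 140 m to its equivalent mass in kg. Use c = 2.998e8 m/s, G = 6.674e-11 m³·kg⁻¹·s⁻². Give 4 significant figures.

Length → mass via c²/G.
140 m × (c²/G) = 1.885e29 kg

1.885e29 kg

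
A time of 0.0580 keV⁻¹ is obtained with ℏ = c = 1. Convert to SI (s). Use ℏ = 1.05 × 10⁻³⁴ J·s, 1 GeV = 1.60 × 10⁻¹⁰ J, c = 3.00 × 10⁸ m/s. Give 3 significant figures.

3.81 × 10⁻²⁰ s

A time is [E]⁻¹ in ℏ=c=1; restore one factor of ℏ.
1 GeV⁻¹ → ℏ × (1 GeV in J)⁻¹ = 6.56 × 10⁻²⁵ s.
Convert the energy scale: 0.0580 keV⁻¹ = 5.80 × 10⁴ GeV⁻¹.
Result: 5.80 × 10⁴ × 6.56 × 10⁻²⁵ = 3.81 × 10⁻²⁰ s.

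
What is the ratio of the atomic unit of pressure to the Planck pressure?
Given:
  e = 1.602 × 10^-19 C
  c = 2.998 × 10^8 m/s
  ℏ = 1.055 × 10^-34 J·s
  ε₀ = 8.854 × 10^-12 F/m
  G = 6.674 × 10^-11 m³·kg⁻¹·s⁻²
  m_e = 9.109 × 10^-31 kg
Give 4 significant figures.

6.323 × 10^-101

atomic unit of pressure: P_au = E_h/a₀³ = m_e⁴e¹⁰/((4πε₀)⁵ℏ⁸) = 2.929 × 10^13 Pa
Planck pressure: p_P = c⁷/(ℏG²) = 4.632 × 10^113 Pa
ratio = 2.929 × 10^13 / 4.632 × 10^113 = 6.323 × 10^-101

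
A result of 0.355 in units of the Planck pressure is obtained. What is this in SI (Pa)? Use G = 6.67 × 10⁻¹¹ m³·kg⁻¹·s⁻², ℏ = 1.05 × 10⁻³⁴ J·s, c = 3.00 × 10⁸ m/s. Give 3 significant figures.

One Planck pressure: p_P = c⁷/(ℏG²) = 4.68 × 10¹¹³ Pa.
0.355 × 4.68 × 10¹¹³ Pa = 1.66 × 10¹¹³ Pa

1.66 × 10¹¹³ Pa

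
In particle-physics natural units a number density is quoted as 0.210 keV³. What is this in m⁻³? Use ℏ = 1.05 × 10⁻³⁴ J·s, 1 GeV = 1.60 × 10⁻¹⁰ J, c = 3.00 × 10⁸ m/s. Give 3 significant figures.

2.75 × 10²⁸ m⁻³

Number density is [L]⁻³ = [E]³/(ℏc)³.
1 GeV³ → 1/(ℏc)³ × (1 GeV in J)³ = 1.31 × 10⁴⁷ m⁻³.
Convert the energy scale: 0.210 keV³ = 2.10 × 10⁻¹⁹ GeV³.
Result: 2.10 × 10⁻¹⁹ × 1.31 × 10⁴⁷ = 2.75 × 10²⁸ m⁻³.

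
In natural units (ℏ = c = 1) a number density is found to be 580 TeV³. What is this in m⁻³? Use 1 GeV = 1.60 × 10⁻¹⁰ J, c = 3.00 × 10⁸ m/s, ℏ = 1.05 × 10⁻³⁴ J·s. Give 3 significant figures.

7.60 × 10⁵⁸ m⁻³

Number density is [L]⁻³ = [E]³/(ℏc)³.
1 GeV³ → 1/(ℏc)³ × (1 GeV in J)³ = 1.31 × 10⁴⁷ m⁻³.
Convert the energy scale: 580 TeV³ = 5.80 × 10¹¹ GeV³.
Result: 5.80 × 10¹¹ × 1.31 × 10⁴⁷ = 7.60 × 10⁵⁸ m⁻³.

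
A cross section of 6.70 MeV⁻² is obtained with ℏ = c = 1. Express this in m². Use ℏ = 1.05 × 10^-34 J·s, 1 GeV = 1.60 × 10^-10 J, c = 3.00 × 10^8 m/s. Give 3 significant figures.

Area is [L]² = [E]⁻²·(ℏc)²; restore (ℏc)².
1 GeV⁻² → (ℏc)² × (1 GeV in J)⁻² = 3.88 × 10^-32 m².
Convert the energy scale: 6.70 MeV⁻² = 6.70 × 10^6 GeV⁻².
Result: 6.70 × 10^6 × 3.88 × 10^-32 = 2.60 × 10^-25 m².

2.60 × 10^-25 m²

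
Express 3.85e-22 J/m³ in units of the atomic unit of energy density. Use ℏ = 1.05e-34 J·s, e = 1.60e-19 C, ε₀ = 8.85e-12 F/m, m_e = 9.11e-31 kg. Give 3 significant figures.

atomic unit of energy density: u_au = E_h/a₀³ = m_e⁴e¹⁰/((4πε₀)⁵ℏ⁸) = 3.01e13 J/m³.
3.85e-22 / 3.01e13 = 1.28e-35

1.28e-35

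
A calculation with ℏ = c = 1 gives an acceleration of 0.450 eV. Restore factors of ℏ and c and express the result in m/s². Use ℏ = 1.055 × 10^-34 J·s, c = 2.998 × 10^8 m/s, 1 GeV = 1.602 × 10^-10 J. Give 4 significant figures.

2.049 × 10^23 m/s²

Acceleration is [L]/[T]² = c·[E]/ℏ.
1 GeV → c/ℏ × (1 GeV in J) = 4.552 × 10^32 m/s².
Convert the energy scale: 0.450 eV = 4.50 × 10^-10 GeV.
Result: 4.50 × 10^-10 × 4.552 × 10^32 = 2.049 × 10^23 m/s².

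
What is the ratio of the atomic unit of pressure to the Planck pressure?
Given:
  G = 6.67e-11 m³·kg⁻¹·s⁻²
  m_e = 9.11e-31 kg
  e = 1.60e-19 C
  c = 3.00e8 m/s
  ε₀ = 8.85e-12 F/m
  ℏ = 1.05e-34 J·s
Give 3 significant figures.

6.44e-101

atomic unit of pressure: P_au = E_h/a₀³ = m_e⁴e¹⁰/((4πε₀)⁵ℏ⁸) = 3.01e13 Pa
Planck pressure: p_P = c⁷/(ℏG²) = 4.68e113 Pa
ratio = 3.01e13 / 4.68e113 = 6.44e-101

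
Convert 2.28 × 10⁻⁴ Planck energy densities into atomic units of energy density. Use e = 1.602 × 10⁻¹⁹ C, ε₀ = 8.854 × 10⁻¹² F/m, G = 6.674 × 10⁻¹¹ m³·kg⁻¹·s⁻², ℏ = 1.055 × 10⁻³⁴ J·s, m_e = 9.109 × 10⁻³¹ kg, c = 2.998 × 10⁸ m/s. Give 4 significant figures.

3.606 × 10⁹⁶

Planck energy density: u_P = c⁷/(ℏG²) = 4.632 × 10¹¹³ J/m³
atomic unit of energy density: u_au = E_h/a₀³ = m_e⁴e¹⁰/((4πε₀)⁵ℏ⁸) = 2.929 × 10¹³ J/m³
2.28 × 10⁻⁴ × 4.632 × 10¹¹³ / 2.929 × 10¹³ = 3.606 × 10⁹⁶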